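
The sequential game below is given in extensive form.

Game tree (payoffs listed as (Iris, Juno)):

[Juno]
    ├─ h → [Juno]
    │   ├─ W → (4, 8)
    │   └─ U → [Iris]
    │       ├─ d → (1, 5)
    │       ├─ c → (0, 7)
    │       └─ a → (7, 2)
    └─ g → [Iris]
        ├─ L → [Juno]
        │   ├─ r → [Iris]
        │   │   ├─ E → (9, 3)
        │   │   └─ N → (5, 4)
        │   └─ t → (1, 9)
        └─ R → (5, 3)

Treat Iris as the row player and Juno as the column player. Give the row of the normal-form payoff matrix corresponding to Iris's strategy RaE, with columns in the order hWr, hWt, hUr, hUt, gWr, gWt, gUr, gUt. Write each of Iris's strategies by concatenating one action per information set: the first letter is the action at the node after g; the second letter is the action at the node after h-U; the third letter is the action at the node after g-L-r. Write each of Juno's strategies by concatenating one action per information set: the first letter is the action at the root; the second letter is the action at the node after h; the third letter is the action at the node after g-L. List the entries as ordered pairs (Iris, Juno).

vs hWr: Juno plays h → Juno plays W at [h] → (4, 8)
vs hWt: Juno plays h → Juno plays W at [h] → (4, 8)
vs hUr: Juno plays h → Juno plays U at [h] → Iris plays a at [h-U] → (7, 2)
vs hUt: Juno plays h → Juno plays U at [h] → Iris plays a at [h-U] → (7, 2)
vs gWr: Juno plays g → Iris plays R at [g] → (5, 3)
vs gWt: Juno plays g → Iris plays R at [g] → (5, 3)
vs gUr: Juno plays g → Iris plays R at [g] → (5, 3)
vs gUt: Juno plays g → Iris plays R at [g] → (5, 3)

(4,8) (4,8) (7,2) (7,2) (5,3) (5,3) (5,3) (5,3)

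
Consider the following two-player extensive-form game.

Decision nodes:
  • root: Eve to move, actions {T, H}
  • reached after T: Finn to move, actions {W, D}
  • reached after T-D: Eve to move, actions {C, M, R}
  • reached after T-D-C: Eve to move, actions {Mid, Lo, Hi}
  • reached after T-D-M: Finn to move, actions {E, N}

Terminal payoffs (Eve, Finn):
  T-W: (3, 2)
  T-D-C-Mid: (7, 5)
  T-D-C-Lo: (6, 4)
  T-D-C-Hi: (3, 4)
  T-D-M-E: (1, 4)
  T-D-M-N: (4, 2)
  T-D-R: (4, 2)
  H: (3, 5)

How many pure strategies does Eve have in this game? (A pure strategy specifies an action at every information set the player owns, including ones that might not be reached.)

Eve owns the root with actions {T, H} — two choices.
Eve owns the node after T-D with actions {C, M, R} — three choices.
Eve owns the node after T-D-C with actions {Mid, Lo, Hi} — three choices.
A pure strategy fixes one action at each information set independently, so the count is the product 2 × 3 × 3 = 18.

18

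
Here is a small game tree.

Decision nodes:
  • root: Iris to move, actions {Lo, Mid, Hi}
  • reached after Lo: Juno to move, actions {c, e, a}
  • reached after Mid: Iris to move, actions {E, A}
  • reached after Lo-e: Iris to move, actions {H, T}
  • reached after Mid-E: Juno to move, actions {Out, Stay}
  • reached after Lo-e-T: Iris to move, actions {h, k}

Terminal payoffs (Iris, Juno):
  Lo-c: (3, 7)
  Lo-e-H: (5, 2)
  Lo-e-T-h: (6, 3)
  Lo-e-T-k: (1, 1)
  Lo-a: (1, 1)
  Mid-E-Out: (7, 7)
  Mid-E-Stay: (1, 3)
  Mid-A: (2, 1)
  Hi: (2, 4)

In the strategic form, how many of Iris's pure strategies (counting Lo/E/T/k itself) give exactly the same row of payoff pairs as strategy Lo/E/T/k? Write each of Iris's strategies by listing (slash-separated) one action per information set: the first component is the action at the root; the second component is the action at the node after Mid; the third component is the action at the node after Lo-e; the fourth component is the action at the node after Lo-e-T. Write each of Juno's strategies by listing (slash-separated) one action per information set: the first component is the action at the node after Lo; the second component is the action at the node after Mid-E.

2

Row for Lo/E/T/k (columns c/Out, c/Stay, e/Out, e/Stay, a/Out, a/Stay): (3,7) (3,7) (1,1) (1,1) (1,1) (1,1).
Under Lo/E/T/k, Iris's choice at the node after Mid can never be reached regardless of what Juno does, so varying those choices leaves every outcome unchanged.
Holding the reachable choices fixed and varying the unreachable one freely already gives 2 equivalent strategies.
No other strategy reproduces this row, so those 2 are the full class: Lo/E/T/k, Lo/A/T/k.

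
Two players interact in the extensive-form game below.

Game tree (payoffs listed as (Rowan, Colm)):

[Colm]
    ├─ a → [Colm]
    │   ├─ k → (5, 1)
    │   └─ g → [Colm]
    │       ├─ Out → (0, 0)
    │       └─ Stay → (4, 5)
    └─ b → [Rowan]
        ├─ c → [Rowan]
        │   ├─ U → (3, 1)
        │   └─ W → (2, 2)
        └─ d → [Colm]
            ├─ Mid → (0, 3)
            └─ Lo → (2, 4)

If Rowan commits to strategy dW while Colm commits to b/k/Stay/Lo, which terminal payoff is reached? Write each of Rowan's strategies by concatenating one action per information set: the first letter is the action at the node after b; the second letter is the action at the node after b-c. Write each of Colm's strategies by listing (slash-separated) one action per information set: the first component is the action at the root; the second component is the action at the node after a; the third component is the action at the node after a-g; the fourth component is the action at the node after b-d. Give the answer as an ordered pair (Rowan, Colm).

Trace the play path from the root:
  Colm plays b
  Rowan plays d at [b]
  Colm plays Lo at [b-d]
→ terminal payoff (2, 4).
(Rowan's choice at the node after b-c is never reached on this path, so it doesn't affect the outcome.)

(2, 4)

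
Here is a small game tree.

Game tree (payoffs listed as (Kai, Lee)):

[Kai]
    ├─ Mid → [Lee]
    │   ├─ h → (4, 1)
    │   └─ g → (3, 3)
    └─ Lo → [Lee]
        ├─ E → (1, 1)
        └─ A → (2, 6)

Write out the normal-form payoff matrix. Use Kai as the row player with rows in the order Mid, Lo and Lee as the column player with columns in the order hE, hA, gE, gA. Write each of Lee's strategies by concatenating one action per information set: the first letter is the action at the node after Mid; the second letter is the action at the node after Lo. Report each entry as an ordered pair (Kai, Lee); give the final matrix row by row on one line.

Mid: (4,1) (4,1) (3,3) (3,3) | Lo: (1,1) (2,6) (1,1) (2,6)

           hE       hA       gE       gA
 Mid    (4,1)    (4,1)    (3,3)    (3,3)
  Lo    (1,1)    (2,6)    (1,1)    (2,6)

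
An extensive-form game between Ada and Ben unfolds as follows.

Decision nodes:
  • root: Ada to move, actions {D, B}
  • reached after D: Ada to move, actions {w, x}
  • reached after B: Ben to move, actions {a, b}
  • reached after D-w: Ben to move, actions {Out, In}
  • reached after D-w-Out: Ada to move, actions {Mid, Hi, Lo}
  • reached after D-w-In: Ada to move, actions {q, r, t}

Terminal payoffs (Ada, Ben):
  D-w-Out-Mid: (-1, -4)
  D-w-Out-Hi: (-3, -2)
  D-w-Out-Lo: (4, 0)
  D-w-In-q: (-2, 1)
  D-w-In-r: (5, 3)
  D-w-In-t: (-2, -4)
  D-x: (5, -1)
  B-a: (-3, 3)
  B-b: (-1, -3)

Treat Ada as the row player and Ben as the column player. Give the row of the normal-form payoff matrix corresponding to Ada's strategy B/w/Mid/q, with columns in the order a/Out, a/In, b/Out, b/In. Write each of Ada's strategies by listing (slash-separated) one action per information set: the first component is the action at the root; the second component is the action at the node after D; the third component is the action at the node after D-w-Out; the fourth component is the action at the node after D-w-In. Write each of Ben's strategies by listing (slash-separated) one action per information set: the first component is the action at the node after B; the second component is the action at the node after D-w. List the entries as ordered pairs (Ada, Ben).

(-3,3) (-3,3) (-1,-3) (-1,-3)

vs a/Out: Ada plays B → Ben plays a at [B] → (-3, 3)
vs a/In: Ada plays B → Ben plays a at [B] → (-3, 3)
vs b/Out: Ada plays B → Ben plays b at [B] → (-1, -3)
vs b/In: Ada plays B → Ben plays b at [B] → (-1, -3)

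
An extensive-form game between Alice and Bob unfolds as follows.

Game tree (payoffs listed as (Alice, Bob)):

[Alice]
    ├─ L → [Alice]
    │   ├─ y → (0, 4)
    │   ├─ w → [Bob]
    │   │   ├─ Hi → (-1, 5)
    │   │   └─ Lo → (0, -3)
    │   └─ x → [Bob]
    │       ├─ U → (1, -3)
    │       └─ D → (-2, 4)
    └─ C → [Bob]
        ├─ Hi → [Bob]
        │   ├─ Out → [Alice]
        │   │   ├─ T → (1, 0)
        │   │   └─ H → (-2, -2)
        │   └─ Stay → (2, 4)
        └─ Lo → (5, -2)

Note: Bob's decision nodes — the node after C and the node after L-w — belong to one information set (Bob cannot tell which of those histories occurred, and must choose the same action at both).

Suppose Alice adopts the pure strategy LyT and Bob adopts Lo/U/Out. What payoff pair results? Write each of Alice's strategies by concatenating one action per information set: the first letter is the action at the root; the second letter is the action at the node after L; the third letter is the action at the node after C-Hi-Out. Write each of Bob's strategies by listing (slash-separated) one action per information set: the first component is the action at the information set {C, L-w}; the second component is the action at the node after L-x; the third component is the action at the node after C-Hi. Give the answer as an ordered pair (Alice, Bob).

(0, 4)

Trace the play path from the root:
  Alice plays L
  Alice plays y at [L]
→ terminal payoff (0, 4).
(Alice's choice at the node after C-Hi-Out is never reached on this path, so it doesn't affect the outcome.)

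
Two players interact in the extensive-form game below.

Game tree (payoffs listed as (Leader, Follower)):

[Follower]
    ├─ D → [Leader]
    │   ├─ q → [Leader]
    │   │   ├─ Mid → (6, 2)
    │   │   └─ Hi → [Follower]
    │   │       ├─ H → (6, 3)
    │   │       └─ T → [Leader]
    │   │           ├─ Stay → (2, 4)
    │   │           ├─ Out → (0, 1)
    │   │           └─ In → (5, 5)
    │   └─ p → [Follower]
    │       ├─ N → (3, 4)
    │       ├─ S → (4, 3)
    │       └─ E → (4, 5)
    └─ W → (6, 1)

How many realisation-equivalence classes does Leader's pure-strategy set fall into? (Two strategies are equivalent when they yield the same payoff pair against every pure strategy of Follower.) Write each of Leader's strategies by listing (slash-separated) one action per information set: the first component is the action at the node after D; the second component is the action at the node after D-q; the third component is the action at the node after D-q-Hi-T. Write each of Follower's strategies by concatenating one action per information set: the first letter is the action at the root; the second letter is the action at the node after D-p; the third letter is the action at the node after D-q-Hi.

Leader has 12 pure strategies: q/Mid/Stay, q/Mid/Out, q/Mid/In, q/Hi/Stay, q/Hi/Out, q/Hi/In, p/Mid/Stay, p/Mid/Out, p/Mid/In, p/Hi/Stay, p/Hi/Out, p/Hi/In. Columns: DNH, DNT, DSH, DST, DEH, DET, WNH, WNT, WSH, WST, WEH, WET.
{q/Mid/Stay, q/Mid/Out, q/Mid/In} → row (6,2) (6,2) (6,2) (6,2) (6,2) (6,2) (6,1) (6,1) (6,1) (6,1) (6,1) (6,1)
{q/Hi/Stay} → row (6,3) (2,4) (6,3) (2,4) (6,3) (2,4) (6,1) (6,1) (6,1) (6,1) (6,1) (6,1)
{q/Hi/Out} → row (6,3) (0,1) (6,3) (0,1) (6,3) (0,1) (6,1) (6,1) (6,1) (6,1) (6,1) (6,1)
{q/Hi/In} → row (6,3) (5,5) (6,3) (5,5) (6,3) (5,5) (6,1) (6,1) (6,1) (6,1) (6,1) (6,1)
{p/Mid/Stay, p/Mid/Out, p/Mid/In, p/Hi/Stay, p/Hi/Out, p/Hi/In} → row (3,4) (3,4) (4,3) (4,3) (4,5) (4,5) (6,1) (6,1) (6,1) (6,1) (6,1) (6,1)
That's 5 distinct rows out of 12 strategies.

5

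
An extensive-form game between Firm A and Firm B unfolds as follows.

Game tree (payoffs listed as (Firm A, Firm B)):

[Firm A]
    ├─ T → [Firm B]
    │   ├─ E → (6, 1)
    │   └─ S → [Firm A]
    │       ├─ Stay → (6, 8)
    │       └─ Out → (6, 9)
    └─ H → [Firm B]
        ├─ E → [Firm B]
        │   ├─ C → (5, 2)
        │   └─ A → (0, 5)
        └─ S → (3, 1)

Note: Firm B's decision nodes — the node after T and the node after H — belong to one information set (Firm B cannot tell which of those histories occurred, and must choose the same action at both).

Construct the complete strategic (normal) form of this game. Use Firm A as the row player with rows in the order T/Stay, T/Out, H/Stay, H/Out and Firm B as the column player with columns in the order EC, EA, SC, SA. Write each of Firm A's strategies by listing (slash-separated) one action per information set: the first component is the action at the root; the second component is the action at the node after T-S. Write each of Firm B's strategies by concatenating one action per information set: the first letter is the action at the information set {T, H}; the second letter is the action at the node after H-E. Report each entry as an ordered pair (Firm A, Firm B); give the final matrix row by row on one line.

T/Stay: (6,1) (6,1) (6,8) (6,8) | T/Out: (6,1) (6,1) (6,9) (6,9) | H/Stay: (5,2) (0,5) (3,1) (3,1) | H/Out: (5,2) (0,5) (3,1) (3,1)

Row T/Stay: EC→(6,1), EA→(6,1), SC→(6,8), SA→(6,8)
Row T/Out: EC→(6,1), EA→(6,1), SC→(6,9), SA→(6,9)
Row H/Stay: EC→(5,2), EA→(0,5), SC→(3,1), SA→(3,1)
Row H/Out: EC→(5,2), EA→(0,5), SC→(3,1), SA→(3,1)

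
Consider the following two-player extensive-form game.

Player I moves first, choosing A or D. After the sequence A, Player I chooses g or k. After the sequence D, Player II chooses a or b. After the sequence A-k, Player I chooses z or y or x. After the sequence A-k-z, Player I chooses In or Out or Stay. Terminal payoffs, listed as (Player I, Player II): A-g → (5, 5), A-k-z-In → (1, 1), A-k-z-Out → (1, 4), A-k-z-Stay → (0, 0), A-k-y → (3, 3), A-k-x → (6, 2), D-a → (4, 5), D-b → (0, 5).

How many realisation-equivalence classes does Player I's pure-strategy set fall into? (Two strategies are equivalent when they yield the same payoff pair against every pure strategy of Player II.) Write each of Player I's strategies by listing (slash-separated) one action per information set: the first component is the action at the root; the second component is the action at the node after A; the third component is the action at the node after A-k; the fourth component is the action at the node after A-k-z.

7

Player I has 36 pure strategies: A/g/z/In, A/g/z/Out, A/g/z/Stay, A/g/y/In, A/g/y/Out, A/g/y/Stay, A/g/x/In, A/g/x/Out, A/g/x/Stay, A/k/z/In, A/k/z/Out, A/k/z/Stay, A/k/y/In, A/k/y/Out, A/k/y/Stay, A/k/x/In, A/k/x/Out, A/k/x/Stay, D/g/z/In, D/g/z/Out, D/g/z/Stay, D/g/y/In, D/g/y/Out, D/g/y/Stay, D/g/x/In, D/g/x/Out, D/g/x/Stay, D/k/z/In, D/k/z/Out, D/k/z/Stay, D/k/y/In, D/k/y/Out, D/k/y/Stay, D/k/x/In, D/k/x/Out, D/k/x/Stay. Columns: a, b.
{A/g/z/In, A/g/z/Out, A/g/z/Stay, A/g/y/In, A/g/y/Out, A/g/y/Stay, A/g/x/In, A/g/x/Out, A/g/x/Stay} → row (5,5) (5,5)
{A/k/z/In} → row (1,1) (1,1)
{A/k/z/Out} → row (1,4) (1,4)
{A/k/z/Stay} → row (0,0) (0,0)
{A/k/y/In, A/k/y/Out, A/k/y/Stay} → row (3,3) (3,3)
{A/k/x/In, A/k/x/Out, A/k/x/Stay} → row (6,2) (6,2)
{D/g/z/In, D/g/z/Out, D/g/z/Stay, D/g/y/In, D/g/y/Out, D/g/y/Stay, D/g/x/In, D/g/x/Out, D/g/x/Stay, D/k/z/In, D/k/z/Out, D/k/z/Stay, D/k/y/In, D/k/y/Out, D/k/y/Stay, D/k/x/In, D/k/x/Out, D/k/x/Stay} → row (4,5) (0,5)
That's 7 distinct rows out of 36 strategies.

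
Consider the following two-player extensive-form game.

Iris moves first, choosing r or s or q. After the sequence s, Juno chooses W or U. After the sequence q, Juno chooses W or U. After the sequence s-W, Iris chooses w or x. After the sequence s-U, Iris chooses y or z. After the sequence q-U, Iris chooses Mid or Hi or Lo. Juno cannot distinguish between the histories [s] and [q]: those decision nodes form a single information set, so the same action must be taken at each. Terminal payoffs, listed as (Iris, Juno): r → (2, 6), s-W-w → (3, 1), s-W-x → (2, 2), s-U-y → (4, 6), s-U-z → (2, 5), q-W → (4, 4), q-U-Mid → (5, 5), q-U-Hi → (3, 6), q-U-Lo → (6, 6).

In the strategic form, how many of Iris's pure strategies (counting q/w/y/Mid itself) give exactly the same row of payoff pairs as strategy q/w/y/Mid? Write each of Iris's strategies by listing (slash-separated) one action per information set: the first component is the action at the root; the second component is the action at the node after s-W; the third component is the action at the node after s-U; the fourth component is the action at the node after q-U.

Row for q/w/y/Mid (columns W, U): (4,4) (5,5).
Under q/w/y/Mid, Iris's choice at the node after s-W and at the node after s-U can never be reached regardless of what Juno does, so varying those choices leaves every outcome unchanged.
Holding the reachable choices fixed and varying the unreachable ones freely already gives 2 × 2 = 4 equivalent strategies.
No other strategy reproduces this row, so those 4 are the full class: q/w/y/Mid, q/w/z/Mid, q/x/y/Mid, q/x/z/Mid.

4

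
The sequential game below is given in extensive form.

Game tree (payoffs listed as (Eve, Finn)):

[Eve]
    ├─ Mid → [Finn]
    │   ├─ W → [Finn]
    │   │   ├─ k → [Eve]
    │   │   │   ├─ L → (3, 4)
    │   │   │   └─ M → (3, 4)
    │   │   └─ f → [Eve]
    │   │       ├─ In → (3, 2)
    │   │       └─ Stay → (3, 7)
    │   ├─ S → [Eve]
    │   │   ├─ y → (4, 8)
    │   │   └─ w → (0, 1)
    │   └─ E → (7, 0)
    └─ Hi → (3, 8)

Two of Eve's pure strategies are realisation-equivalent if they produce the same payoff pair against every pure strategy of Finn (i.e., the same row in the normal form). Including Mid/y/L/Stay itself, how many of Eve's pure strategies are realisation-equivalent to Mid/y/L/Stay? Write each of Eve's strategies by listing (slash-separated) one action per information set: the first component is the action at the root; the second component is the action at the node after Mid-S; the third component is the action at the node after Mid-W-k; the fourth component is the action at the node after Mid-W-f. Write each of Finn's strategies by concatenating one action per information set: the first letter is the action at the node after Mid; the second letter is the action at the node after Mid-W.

2

Row for Mid/y/L/Stay (columns Wk, Wf, Sk, Sf, Ek, Ef): (3,4) (3,7) (4,8) (4,8) (7,0) (7,0).
Every one of Eve's information sets is on the play path for some reply by Finn when Eve follows Mid/y/L/Stay.
Even so, Mid/y/M/Stay happens to produce the same payoff in every column — so 2 strategies share this row.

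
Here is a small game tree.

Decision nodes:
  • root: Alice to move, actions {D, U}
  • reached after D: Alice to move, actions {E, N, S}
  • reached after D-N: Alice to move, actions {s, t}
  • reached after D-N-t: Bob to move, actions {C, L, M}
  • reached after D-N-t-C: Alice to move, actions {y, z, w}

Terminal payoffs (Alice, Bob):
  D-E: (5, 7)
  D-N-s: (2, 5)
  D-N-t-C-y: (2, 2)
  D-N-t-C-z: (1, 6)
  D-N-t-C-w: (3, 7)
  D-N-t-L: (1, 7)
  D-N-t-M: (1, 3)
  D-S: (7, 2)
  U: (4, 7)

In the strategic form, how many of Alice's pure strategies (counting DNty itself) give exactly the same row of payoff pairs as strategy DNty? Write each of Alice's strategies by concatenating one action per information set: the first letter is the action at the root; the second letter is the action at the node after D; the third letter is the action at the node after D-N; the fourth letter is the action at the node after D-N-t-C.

Row for DNty (columns C, L, M): (2,2) (1,7) (1,3).
Every one of Alice's information sets is on the play path for some reply by Bob when Alice follows DNty.
Changing the action at any of them therefore changes at least one column, so only DNty itself gives this row.

1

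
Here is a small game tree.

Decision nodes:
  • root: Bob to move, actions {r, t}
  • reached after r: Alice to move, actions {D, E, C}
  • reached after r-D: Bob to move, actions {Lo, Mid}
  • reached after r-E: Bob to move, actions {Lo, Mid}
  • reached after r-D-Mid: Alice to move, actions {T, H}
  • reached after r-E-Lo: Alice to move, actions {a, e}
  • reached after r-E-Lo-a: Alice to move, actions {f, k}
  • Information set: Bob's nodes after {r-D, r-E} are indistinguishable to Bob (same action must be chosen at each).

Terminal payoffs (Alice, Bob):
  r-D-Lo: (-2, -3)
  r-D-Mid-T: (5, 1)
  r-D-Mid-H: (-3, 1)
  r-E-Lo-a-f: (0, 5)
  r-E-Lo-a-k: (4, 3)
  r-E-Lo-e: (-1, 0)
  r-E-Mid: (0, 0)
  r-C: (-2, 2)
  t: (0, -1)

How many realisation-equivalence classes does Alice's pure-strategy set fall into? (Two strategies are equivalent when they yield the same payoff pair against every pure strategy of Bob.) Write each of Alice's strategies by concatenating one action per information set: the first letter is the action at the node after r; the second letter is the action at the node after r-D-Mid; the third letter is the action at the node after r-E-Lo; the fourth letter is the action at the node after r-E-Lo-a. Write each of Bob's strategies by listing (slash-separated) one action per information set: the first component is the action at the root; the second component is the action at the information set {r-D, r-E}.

Alice has 24 pure strategies: DTaf, DTak, DTef, DTek, DHaf, DHak, DHef, DHek, ETaf, ETak, ETef, ETek, EHaf, EHak, EHef, EHek, CTaf, CTak, CTef, CTek, CHaf, CHak, CHef, CHek. Columns: r/Lo, r/Mid, t/Lo, t/Mid.
{DTaf, DTak, DTef, DTek} → row (-2,-3) (5,1) (0,-1) (0,-1)
{DHaf, DHak, DHef, DHek} → row (-2,-3) (-3,1) (0,-1) (0,-1)
{ETaf, EHaf} → row (0,5) (0,0) (0,-1) (0,-1)
{ETak, EHak} → row (4,3) (0,0) (0,-1) (0,-1)
{ETef, ETek, EHef, EHek} → row (-1,0) (0,0) (0,-1) (0,-1)
{CTaf, CTak, CTef, CTek, CHaf, CHak, CHef, CHek} → row (-2,2) (-2,2) (0,-1) (0,-1)
That's 6 distinct rows out of 24 strategies.

6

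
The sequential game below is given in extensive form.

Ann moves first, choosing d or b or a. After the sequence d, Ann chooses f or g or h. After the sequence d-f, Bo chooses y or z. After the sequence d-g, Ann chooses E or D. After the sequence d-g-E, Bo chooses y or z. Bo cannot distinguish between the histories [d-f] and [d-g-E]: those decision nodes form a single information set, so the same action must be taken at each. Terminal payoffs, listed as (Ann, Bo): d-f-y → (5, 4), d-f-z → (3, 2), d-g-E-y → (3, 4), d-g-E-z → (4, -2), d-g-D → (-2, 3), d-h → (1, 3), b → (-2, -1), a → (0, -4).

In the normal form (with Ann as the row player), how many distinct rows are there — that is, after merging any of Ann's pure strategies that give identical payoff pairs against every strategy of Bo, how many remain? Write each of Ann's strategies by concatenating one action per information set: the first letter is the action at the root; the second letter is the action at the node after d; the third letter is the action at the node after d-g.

Ann has 18 pure strategies: dfE, dfD, dgE, dgD, dhE, dhD, bfE, bfD, bgE, bgD, bhE, bhD, afE, afD, agE, agD, ahE, ahD. Columns: y, z.
{dfE, dfD} → row (5,4) (3,2)
{dgE} → row (3,4) (4,-2)
{dgD} → row (-2,3) (-2,3)
{dhE, dhD} → row (1,3) (1,3)
{bfE, bfD, bgE, bgD, bhE, bhD} → row (-2,-1) (-2,-1)
{afE, afD, agE, agD, ahE, ahD} → row (0,-4) (0,-4)
That's 6 distinct rows out of 18 strategies.

6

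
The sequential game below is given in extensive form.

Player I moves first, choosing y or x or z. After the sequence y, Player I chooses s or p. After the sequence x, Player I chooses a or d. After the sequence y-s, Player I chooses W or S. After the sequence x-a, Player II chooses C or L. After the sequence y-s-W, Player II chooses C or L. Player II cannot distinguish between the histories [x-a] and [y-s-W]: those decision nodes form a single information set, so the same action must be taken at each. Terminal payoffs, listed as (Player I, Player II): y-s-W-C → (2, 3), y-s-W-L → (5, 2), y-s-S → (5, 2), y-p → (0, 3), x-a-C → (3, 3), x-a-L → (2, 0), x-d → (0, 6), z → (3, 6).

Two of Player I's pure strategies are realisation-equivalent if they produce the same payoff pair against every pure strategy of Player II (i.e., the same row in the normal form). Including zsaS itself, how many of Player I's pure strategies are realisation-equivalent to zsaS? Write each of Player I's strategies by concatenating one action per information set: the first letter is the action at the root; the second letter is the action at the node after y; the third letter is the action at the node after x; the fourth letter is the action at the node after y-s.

8

Row for zsaS (columns C, L): (3,6) (3,6).
Under zsaS, Player I's choice at the node after y and at the node after x and at the node after y-s can never be reached regardless of what Player II does, so varying those choices leaves every outcome unchanged.
Holding the reachable choices fixed and varying the unreachable ones freely already gives 2 × 2 × 2 = 8 equivalent strategies.
No other strategy reproduces this row, so those 8 are the full class: zsaW, zsaS, zsdW, zsdS, zpaW, zpaS, zpdW, zpdS.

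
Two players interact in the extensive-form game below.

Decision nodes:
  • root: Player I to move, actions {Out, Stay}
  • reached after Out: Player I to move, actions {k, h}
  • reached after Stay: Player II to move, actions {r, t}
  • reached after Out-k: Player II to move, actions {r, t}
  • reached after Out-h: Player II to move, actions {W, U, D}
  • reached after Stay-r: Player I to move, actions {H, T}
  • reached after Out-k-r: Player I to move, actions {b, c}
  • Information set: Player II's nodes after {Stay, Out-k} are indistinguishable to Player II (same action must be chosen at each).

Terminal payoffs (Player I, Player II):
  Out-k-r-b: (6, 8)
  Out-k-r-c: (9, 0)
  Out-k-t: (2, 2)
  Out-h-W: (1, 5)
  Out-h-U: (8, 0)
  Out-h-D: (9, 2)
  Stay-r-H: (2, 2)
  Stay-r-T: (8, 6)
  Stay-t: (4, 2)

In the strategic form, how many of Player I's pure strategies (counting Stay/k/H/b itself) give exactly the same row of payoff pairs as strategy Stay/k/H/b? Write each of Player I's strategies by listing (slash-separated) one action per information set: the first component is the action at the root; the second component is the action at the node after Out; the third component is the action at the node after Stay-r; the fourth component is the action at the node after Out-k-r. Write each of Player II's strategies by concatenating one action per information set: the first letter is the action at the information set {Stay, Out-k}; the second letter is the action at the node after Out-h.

Row for Stay/k/H/b (columns rW, rU, rD, tW, tU, tD): (2,2) (2,2) (2,2) (4,2) (4,2) (4,2).
Under Stay/k/H/b, Player I's choice at the node after Out and at the node after Out-k-r can never be reached regardless of what Player II does, so varying those choices leaves every outcome unchanged.
Holding the reachable choices fixed and varying the unreachable ones freely already gives 2 × 2 = 4 equivalent strategies.
No other strategy reproduces this row, so those 4 are the full class: Stay/k/H/b, Stay/k/H/c, Stay/h/H/b, Stay/h/H/c.

4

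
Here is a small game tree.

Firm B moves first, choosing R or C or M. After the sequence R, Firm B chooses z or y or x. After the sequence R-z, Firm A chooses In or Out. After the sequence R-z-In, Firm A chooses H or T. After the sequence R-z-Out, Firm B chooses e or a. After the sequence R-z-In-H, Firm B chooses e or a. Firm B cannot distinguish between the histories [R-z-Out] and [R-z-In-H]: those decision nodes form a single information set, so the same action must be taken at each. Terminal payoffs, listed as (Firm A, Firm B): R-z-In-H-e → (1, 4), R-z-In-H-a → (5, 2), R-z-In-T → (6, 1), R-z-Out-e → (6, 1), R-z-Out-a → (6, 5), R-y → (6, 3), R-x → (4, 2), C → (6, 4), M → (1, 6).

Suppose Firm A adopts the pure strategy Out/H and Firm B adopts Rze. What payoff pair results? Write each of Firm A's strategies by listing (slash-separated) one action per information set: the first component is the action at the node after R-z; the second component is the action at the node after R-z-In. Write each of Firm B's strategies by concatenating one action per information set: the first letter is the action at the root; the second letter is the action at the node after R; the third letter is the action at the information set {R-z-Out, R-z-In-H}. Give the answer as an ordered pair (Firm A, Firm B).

Trace the play path from the root:
  Firm B plays R
  Firm B plays z at [R]
  Firm A plays Out at [R-z]
  Firm B plays e at [R-z-Out]
→ terminal payoff (6, 1).
(Firm A's choice at the node after R-z-In is never reached on this path, so it doesn't affect the outcome.)

(6, 1)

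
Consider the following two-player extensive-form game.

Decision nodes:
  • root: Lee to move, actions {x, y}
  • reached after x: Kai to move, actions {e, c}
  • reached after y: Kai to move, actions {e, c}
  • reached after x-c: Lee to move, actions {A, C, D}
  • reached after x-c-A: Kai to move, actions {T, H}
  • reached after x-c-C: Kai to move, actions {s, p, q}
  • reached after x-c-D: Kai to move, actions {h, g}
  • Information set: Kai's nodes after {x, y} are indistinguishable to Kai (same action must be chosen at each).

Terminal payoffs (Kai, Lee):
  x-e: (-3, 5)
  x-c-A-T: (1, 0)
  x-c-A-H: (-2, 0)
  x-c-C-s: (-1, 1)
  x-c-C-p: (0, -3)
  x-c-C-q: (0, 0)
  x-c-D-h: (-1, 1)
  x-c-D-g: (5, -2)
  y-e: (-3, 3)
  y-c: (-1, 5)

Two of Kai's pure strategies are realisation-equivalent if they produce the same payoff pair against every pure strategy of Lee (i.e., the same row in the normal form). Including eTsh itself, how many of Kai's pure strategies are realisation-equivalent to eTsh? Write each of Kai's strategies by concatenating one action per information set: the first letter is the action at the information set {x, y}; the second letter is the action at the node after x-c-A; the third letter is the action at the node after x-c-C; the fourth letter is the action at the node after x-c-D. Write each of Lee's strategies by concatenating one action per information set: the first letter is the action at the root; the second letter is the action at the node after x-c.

Row for eTsh (columns xA, xC, xD, yA, yC, yD): (-3,5) (-3,5) (-3,5) (-3,3) (-3,3) (-3,3).
Under eTsh, Kai's choice at the node after x-c-A and at the node after x-c-C and at the node after x-c-D can never be reached regardless of what Lee does, so varying those choices leaves every outcome unchanged.
Holding the reachable choices fixed and varying the unreachable ones freely already gives 2 × 3 × 2 = 12 equivalent strategies.
No other strategy reproduces this row, so those 12 are the full class: eTsh, eTsg, eTph, eTpg, eTqh, eTqg, eHsh, eHsg, eHph, eHpg, eHqh, eHqg.

12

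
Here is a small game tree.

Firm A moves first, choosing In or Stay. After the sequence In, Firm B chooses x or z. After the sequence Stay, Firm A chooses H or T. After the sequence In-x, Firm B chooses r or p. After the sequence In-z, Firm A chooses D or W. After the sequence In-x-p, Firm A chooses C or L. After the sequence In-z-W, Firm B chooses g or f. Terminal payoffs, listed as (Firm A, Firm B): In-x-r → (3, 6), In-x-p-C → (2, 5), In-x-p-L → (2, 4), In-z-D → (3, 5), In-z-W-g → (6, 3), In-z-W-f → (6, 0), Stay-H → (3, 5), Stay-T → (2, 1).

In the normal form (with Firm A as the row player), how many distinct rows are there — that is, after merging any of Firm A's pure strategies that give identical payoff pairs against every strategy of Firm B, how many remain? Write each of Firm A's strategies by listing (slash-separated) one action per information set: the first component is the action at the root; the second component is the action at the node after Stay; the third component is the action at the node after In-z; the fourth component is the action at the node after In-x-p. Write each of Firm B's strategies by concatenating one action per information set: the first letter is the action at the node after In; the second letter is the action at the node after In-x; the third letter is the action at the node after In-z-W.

Firm A has 16 pure strategies: In/H/D/C, In/H/D/L, In/H/W/C, In/H/W/L, In/T/D/C, In/T/D/L, In/T/W/C, In/T/W/L, Stay/H/D/C, Stay/H/D/L, Stay/H/W/C, Stay/H/W/L, Stay/T/D/C, Stay/T/D/L, Stay/T/W/C, Stay/T/W/L. Columns: xrg, xrf, xpg, xpf, zrg, zrf, zpg, zpf.
{In/H/D/C, In/T/D/C} → row (3,6) (3,6) (2,5) (2,5) (3,5) (3,5) (3,5) (3,5)
{In/H/D/L, In/T/D/L} → row (3,6) (3,6) (2,4) (2,4) (3,5) (3,5) (3,5) (3,5)
{In/H/W/C, In/T/W/C} → row (3,6) (3,6) (2,5) (2,5) (6,3) (6,0) (6,3) (6,0)
{In/H/W/L, In/T/W/L} → row (3,6) (3,6) (2,4) (2,4) (6,3) (6,0) (6,3) (6,0)
{Stay/H/D/C, Stay/H/D/L, Stay/H/W/C, Stay/H/W/L} → row (3,5) (3,5) (3,5) (3,5) (3,5) (3,5) (3,5) (3,5)
{Stay/T/D/C, Stay/T/D/L, Stay/T/W/C, Stay/T/W/L} → row (2,1) (2,1) (2,1) (2,1) (2,1) (2,1) (2,1) (2,1)
That's 6 distinct rows out of 16 strategies.

6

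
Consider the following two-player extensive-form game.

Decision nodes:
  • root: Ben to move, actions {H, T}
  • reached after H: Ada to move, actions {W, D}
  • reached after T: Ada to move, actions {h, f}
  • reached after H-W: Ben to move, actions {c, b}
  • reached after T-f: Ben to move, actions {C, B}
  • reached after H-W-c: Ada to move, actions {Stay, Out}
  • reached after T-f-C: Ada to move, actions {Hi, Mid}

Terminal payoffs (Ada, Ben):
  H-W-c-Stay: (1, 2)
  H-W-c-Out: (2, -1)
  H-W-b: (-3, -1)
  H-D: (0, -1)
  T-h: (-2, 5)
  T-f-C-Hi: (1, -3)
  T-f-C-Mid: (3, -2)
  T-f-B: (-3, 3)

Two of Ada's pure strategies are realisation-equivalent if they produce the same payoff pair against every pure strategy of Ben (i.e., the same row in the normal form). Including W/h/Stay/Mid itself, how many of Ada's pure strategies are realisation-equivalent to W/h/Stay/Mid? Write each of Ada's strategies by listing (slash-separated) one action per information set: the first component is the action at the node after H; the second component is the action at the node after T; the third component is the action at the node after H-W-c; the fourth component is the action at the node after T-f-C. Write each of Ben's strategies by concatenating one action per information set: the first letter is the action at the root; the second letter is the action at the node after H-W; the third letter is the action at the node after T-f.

2

Row for W/h/Stay/Mid (columns HcC, HcB, HbC, HbB, TcC, TcB, TbC, TbB): (1,2) (1,2) (-3,-1) (-3,-1) (-2,5) (-2,5) (-2,5) (-2,5).
Under W/h/Stay/Mid, Ada's choice at the node after T-f-C can never be reached regardless of what Ben does, so varying those choices leaves every outcome unchanged.
Holding the reachable choices fixed and varying the unreachable one freely already gives 2 equivalent strategies.
No other strategy reproduces this row, so those 2 are the full class: W/h/Stay/Hi, W/h/Stay/Mid.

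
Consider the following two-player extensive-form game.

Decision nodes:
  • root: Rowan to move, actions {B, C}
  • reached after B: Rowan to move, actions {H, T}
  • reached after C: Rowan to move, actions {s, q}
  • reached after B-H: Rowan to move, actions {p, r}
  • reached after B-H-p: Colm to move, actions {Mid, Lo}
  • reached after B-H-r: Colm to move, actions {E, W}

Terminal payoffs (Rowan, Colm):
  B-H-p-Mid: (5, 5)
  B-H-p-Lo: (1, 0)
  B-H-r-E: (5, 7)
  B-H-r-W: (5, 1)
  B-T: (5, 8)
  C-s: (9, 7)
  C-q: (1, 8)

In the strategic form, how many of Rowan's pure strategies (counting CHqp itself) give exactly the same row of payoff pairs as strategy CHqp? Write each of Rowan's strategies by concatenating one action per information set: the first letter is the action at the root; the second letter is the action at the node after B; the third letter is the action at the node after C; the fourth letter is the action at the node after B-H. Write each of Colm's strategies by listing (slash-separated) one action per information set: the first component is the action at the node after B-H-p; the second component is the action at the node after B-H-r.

Row for CHqp (columns Mid/E, Mid/W, Lo/E, Lo/W): (1,8) (1,8) (1,8) (1,8).
Under CHqp, Rowan's choice at the node after B and at the node after B-H can never be reached regardless of what Colm does, so varying those choices leaves every outcome unchanged.
Holding the reachable choices fixed and varying the unreachable ones freely already gives 2 × 2 = 4 equivalent strategies.
No other strategy reproduces this row, so those 4 are the full class: CHqp, CHqr, CTqp, CTqr.

4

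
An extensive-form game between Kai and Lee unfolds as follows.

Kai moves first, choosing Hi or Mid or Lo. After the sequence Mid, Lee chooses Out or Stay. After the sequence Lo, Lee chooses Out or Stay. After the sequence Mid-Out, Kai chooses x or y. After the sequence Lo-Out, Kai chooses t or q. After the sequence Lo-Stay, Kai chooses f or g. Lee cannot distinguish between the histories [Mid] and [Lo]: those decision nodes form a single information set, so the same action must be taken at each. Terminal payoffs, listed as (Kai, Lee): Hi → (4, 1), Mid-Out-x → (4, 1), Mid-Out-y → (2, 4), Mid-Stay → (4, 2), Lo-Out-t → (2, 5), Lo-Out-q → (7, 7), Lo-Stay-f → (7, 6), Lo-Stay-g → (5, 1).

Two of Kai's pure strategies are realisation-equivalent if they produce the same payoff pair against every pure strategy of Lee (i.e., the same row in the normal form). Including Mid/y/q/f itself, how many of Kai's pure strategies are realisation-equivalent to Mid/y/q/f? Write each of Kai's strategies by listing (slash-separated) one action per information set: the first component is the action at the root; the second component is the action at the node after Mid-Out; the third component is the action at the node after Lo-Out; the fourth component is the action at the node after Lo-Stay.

Row for Mid/y/q/f (columns Out, Stay): (2,4) (4,2).
Under Mid/y/q/f, Kai's choice at the node after Lo-Out and at the node after Lo-Stay can never be reached regardless of what Lee does, so varying those choices leaves every outcome unchanged.
Holding the reachable choices fixed and varying the unreachable ones freely already gives 2 × 2 = 4 equivalent strategies.
No other strategy reproduces this row, so those 4 are the full class: Mid/y/t/f, Mid/y/t/g, Mid/y/q/f, Mid/y/q/g.

4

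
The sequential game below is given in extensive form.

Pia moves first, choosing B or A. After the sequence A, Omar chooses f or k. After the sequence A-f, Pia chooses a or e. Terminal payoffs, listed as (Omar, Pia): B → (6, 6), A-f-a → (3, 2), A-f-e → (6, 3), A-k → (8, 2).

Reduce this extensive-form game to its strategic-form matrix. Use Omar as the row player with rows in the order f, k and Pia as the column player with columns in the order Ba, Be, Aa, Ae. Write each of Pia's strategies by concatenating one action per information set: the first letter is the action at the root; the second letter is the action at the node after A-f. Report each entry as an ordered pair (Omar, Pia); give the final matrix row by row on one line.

Row f: Ba→(6,6), Be→(6,6), Aa→(3,2), Ae→(6,3)
Row k: Ba→(6,6), Be→(6,6), Aa→(8,2), Ae→(8,2)

f: (6,6) (6,6) (3,2) (6,3) | k: (6,6) (6,6) (8,2) (8,2)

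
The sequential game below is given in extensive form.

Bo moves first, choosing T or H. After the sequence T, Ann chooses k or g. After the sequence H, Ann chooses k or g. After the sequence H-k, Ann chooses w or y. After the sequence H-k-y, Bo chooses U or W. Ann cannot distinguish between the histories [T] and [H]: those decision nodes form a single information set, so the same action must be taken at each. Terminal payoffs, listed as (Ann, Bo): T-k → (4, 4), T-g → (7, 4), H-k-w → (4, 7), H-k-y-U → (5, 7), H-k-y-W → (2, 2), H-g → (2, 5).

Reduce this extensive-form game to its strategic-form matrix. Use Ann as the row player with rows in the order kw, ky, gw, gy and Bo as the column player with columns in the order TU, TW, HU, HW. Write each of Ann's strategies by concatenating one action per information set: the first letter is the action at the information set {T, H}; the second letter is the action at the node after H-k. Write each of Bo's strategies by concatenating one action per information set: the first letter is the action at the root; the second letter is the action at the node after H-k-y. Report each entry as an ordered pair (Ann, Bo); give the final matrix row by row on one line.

           TU       TW       HU       HW
  kw    (4,4)    (4,4)    (4,7)    (4,7)
  ky    (4,4)    (4,4)    (5,7)    (2,2)
  gw    (7,4)    (7,4)    (2,5)    (2,5)
  gy    (7,4)    (7,4)    (2,5)    (2,5)

kw: (4,4) (4,4) (4,7) (4,7) | ky: (4,4) (4,4) (5,7) (2,2) | gw: (7,4) (7,4) (2,5) (2,5) | gy: (7,4) (7,4) (2,5) (2,5)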